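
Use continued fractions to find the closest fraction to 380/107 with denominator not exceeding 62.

Expand x = 380/107 as a continued fraction with the Euclidean algorithm:
  380 = 3*107 + 59, so a_0 = 3.
  107 = 1*59 + 48, so a_1 = 1.
  59 = 1*48 + 11, so a_2 = 1.
  48 = 4*11 + 4, so a_3 = 4.
  11 = 2*4 + 3, so a_4 = 2.
  4 = 1*3 + 1, so a_5 = 1.
  3 = 3*1 + 0, so a_6 = 3.
so x = [3; 1, 1, 4, 2, 1, 3].
Convergents (p_i = a_i*p_{i-1} + p_{i-2}, q_i = a_i*q_{i-1} + q_{i-2} with p_{-2}=0, p_{-1}=1, q_{-2}=1, q_{-1}=0), until the denominator exceeds 62:
  i=0: a_0=3, p_0 = 3*1 + 0 = 3, q_0 = 3*0 + 1 = 1.
  i=1: a_1=1, p_1 = 1*3 + 1 = 4, q_1 = 1*1 + 0 = 1.
  i=2: a_2=1, p_2 = 1*4 + 3 = 7, q_2 = 1*1 + 1 = 2.
  i=3: a_3=4, p_3 = 4*7 + 4 = 32, q_3 = 4*2 + 1 = 9.
  i=4: a_4=2, p_4 = 2*32 + 7 = 71, q_4 = 2*9 + 2 = 20.
  i=5: a_5=1, p_5 = 1*71 + 32 = 103, q_5 = 1*20 + 9 = 29.
  i=6: a_6=3, p_6 = 3*103 + 71 = 380, q_6 = 3*29 + 20 = 107.
q_6 = 107 > 62, so the last convergent with denominator <= 62 is p_5/q_5 = 103/29.
The closest fraction with denominator <= 62 is either p_5/q_5 or the intermediate fraction (k*p_5 + p_4)/(k*q_5 + q_4) with the largest k >= 1 whose denominator stays <= 62; these approach x as k grows, and every other convergent or intermediate fraction in range is farther away.
Largest k: floor((62 - q_4)/q_5) = floor((62 - 20)/29) = 1.
That gives (1*103 + 71)/(1*29 + 20) = 174/49.
Compare the errors: |x - 103/29| = |380*29 - 103*107|/(107*29) = 1/3103, and |x - 174/49| = |380*49 - 174*107|/(107*49) = 2/5243.
Cross-multiplying, 1*5243 = 5243 < 6206 = 2*3103, so 1/3103 is smaller: the convergent 103/29 is closer to x than 174/49.

103/29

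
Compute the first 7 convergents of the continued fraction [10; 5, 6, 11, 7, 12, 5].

10/1, 51/5, 316/31, 3527/346, 25005/2453, 303587/29782, 1542940/151363

Using the convergent recurrence p_i = a_i*p_{i-1} + p_{i-2}, q_i = a_i*q_{i-1} + q_{i-2} with p_{-2}=0, p_{-1}=1, q_{-2}=1, q_{-1}=0:
  i=0: a_0=10, p_0 = 10*1 + 0 = 10, q_0 = 10*0 + 1 = 1.
  i=1: a_1=5, p_1 = 5*10 + 1 = 51, q_1 = 5*1 + 0 = 5.
  i=2: a_2=6, p_2 = 6*51 + 10 = 316, q_2 = 6*5 + 1 = 31.
  i=3: a_3=11, p_3 = 11*316 + 51 = 3527, q_3 = 11*31 + 5 = 346.
  i=4: a_4=7, p_4 = 7*3527 + 316 = 25005, q_4 = 7*346 + 31 = 2453.
  i=5: a_5=12, p_5 = 12*25005 + 3527 = 303587, q_5 = 12*2453 + 346 = 29782.
  i=6: a_6=5, p_6 = 5*303587 + 25005 = 1542940, q_6 = 5*29782 + 2453 = 151363.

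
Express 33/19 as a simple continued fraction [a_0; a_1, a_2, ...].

Run the Euclidean algorithm on 33 and 19; the successive quotients are the partial quotients a_0, a_1, ... (each step inverts the fractional part left over by the previous one):
  33 = 1*19 + 14, so a_0 = 1.
  19 = 1*14 + 5, so a_1 = 1.
  14 = 2*5 + 4, so a_2 = 2.
  5 = 1*4 + 1, so a_3 = 1.
  4 = 4*1 + 0, so a_4 = 4.
The remainder reaches 0 after 5 divisions, so the expansion has 5 partial quotients, read off in order.

[1; 1, 2, 1, 4]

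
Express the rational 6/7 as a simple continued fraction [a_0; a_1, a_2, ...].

Run the Euclidean algorithm on 6 and 7; the successive quotients are the partial quotients a_0, a_1, ... (each step inverts the fractional part left over by the previous one):
  6 = 0*7 + 6, so a_0 = 0.
  7 = 1*6 + 1, so a_1 = 1.
  6 = 6*1 + 0, so a_2 = 6.
The remainder reaches 0 after 3 divisions, so the expansion has 3 partial quotients, read off in order.

[0; 1, 6]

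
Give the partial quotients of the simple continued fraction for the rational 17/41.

[0; 2, 2, 2, 3]

Run the Euclidean algorithm on 17 and 41; the successive quotients are the partial quotients a_0, a_1, ... (each step inverts the fractional part left over by the previous one):
  17 = 0*41 + 17, so a_0 = 0.
  41 = 2*17 + 7, so a_1 = 2.
  17 = 2*7 + 3, so a_2 = 2.
  7 = 2*3 + 1, so a_3 = 2.
  3 = 3*1 + 0, so a_4 = 3.
The remainder reaches 0 after 5 divisions, so the expansion has 5 partial quotients, read off in order.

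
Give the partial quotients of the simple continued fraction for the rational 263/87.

[3; 43, 2]

Run the Euclidean algorithm on 263 and 87; the successive quotients are the partial quotients a_0, a_1, ... (each step inverts the fractional part left over by the previous one):
  263 = 3*87 + 2, so a_0 = 3.
  87 = 43*2 + 1, so a_1 = 43.
  2 = 2*1 + 0, so a_2 = 2.
The remainder reaches 0 after 3 divisions, so the expansion has 3 partial quotients, read off in order.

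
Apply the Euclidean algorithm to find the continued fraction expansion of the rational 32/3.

Run the Euclidean algorithm on 32 and 3; the successive quotients are the partial quotients a_0, a_1, ... (each step inverts the fractional part left over by the previous one):
  32 = 10*3 + 2, so a_0 = 10.
  3 = 1*2 + 1, so a_1 = 1.
  2 = 2*1 + 0, so a_2 = 2.
The remainder reaches 0 after 3 divisions, so the expansion has 3 partial quotients, read off in order.

[10; 1, 2]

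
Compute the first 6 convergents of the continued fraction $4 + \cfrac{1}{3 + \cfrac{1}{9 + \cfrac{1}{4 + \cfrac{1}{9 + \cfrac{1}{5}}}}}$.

Using the convergent recurrence p_i = a_i*p_{i-1} + p_{i-2}, q_i = a_i*q_{i-1} + q_{i-2} with p_{-2}=0, p_{-1}=1, q_{-2}=1, q_{-1}=0:
  i=0: a_0=4, p_0 = 4*1 + 0 = 4, q_0 = 4*0 + 1 = 1.
  i=1: a_1=3, p_1 = 3*4 + 1 = 13, q_1 = 3*1 + 0 = 3.
  i=2: a_2=9, p_2 = 9*13 + 4 = 121, q_2 = 9*3 + 1 = 28.
  i=3: a_3=4, p_3 = 4*121 + 13 = 497, q_3 = 4*28 + 3 = 115.
  i=4: a_4=9, p_4 = 9*497 + 121 = 4594, q_4 = 9*115 + 28 = 1063.
  i=5: a_5=5, p_5 = 5*4594 + 497 = 23467, q_5 = 5*1063 + 115 = 5430.

4/1, 13/3, 121/28, 497/115, 4594/1063, 23467/5430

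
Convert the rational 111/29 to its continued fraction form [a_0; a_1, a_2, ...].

[3; 1, 4, 1, 4]

Run the Euclidean algorithm on 111 and 29; the successive quotients are the partial quotients a_0, a_1, ... (each step inverts the fractional part left over by the previous one):
  111 = 3*29 + 24, so a_0 = 3.
  29 = 1*24 + 5, so a_1 = 1.
  24 = 4*5 + 4, so a_2 = 4.
  5 = 1*4 + 1, so a_3 = 1.
  4 = 4*1 + 0, so a_4 = 4.
The remainder reaches 0 after 5 divisions, so the expansion has 5 partial quotients, read off in order.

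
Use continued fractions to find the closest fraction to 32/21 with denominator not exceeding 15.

Expand x = 32/21 as a continued fraction with the Euclidean algorithm:
  32 = 1*21 + 11, so a_0 = 1.
  21 = 1*11 + 10, so a_1 = 1.
  11 = 1*10 + 1, so a_2 = 1.
  10 = 10*1 + 0, so a_3 = 10.
so x = [1; 1, 1, 10].
Convergents (p_i = a_i*p_{i-1} + p_{i-2}, q_i = a_i*q_{i-1} + q_{i-2} with p_{-2}=0, p_{-1}=1, q_{-2}=1, q_{-1}=0), until the denominator exceeds 15:
  i=0: a_0=1, p_0 = 1*1 + 0 = 1, q_0 = 1*0 + 1 = 1.
  i=1: a_1=1, p_1 = 1*1 + 1 = 2, q_1 = 1*1 + 0 = 1.
  i=2: a_2=1, p_2 = 1*2 + 1 = 3, q_2 = 1*1 + 1 = 2.
  i=3: a_3=10, p_3 = 10*3 + 2 = 32, q_3 = 10*2 + 1 = 21.
q_3 = 21 > 15, so the last convergent with denominator <= 15 is p_2/q_2 = 3/2.
The closest fraction with denominator <= 15 is either p_2/q_2 or the intermediate fraction (k*p_2 + p_1)/(k*q_2 + q_1) with the largest k >= 1 whose denominator stays <= 15; these approach x as k grows, and every other convergent or intermediate fraction in range is farther away.
Largest k: floor((15 - q_1)/q_2) = floor((15 - 1)/2) = 7.
That gives (7*3 + 2)/(7*2 + 1) = 23/15.
Compare the errors: |x - 3/2| = |32*2 - 3*21|/(21*2) = 1/42, and |x - 23/15| = |32*15 - 23*21|/(21*15) = 3/315.
Cross-multiplying, 3*42 = 126 < 315 = 1*315, so 3/315 is smaller: the intermediate fraction 23/15 is closer to x than 3/2.

23/15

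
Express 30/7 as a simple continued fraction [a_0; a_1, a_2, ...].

Run the Euclidean algorithm on 30 and 7; the successive quotients are the partial quotients a_0, a_1, ... (each step inverts the fractional part left over by the previous one):
  30 = 4*7 + 2, so a_0 = 4.
  7 = 3*2 + 1, so a_1 = 3.
  2 = 2*1 + 0, so a_2 = 2.
The remainder reaches 0 after 3 divisions, so the expansion has 3 partial quotients, read off in order.

[4; 3, 2]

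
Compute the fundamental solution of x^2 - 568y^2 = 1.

First expand sqrt(568) as a continued fraction. With x_i = (sqrt(568) + m_i)/d_i and (m_0, d_0) = (0, 1): a_0 = floor(sqrt(568)) = 23, since 23^2 = 529 <= 568 < 576 = 24^2.
Iterate m_{i+1} = d_i*a_i - m_i, d_{i+1} = (568 - m_{i+1}^2)/d_i, a_{i+1} = floor((a_0 + m_{i+1})/d_{i+1}):
  m_1 = 1*23 - 0 = 23, d_1 = (568 - 23^2)/1 = 39/1 = 39, a_1 = floor((23 + 23)/39) = 1.
  m_2 = 39*1 - 23 = 16, d_2 = (568 - 16^2)/39 = 312/39 = 8, a_2 = floor((23 + 16)/8) = 4.
  m_3 = 8*4 - 16 = 16, d_3 = (568 - 16^2)/8 = 312/8 = 39, a_3 = floor((23 + 16)/39) = 1.
  m_4 = 39*1 - 16 = 23, d_4 = (568 - 23^2)/39 = 39/39 = 1, a_4 = floor((23 + 23)/1) = 46.
  m_5 = 1*46 - 23 = 23, d_5 = (568 - 23^2)/1 = 39/1 = 39: (m_5, d_5) = (m_1, d_1) = (23, 39), so from here the quotients repeat a_1, ..., a_4; the period length is 4.
So sqrt(568) = [23; (1, 4, 1, 46)] with period length k = 4.
k is even, so the fundamental solution of x^2 - 568y^2 = 1 is (p_{k-1}, q_{k-1}) = (p_3, q_3); compute convergents through index 3.
Convergents (p_i = a_i*p_{i-1} + p_{i-2}, q_i = a_i*q_{i-1} + q_{i-2} with p_{-2}=0, p_{-1}=1, q_{-2}=1, q_{-1}=0):
  i=0: a_0=23, p_0 = 23*1 + 0 = 23, q_0 = 23*0 + 1 = 1.
  i=1: a_1=1, p_1 = 1*23 + 1 = 24, q_1 = 1*1 + 0 = 1.
  i=2: a_2=4, p_2 = 4*24 + 23 = 119, q_2 = 4*1 + 1 = 5.
  i=3: a_3=1, p_3 = 1*119 + 24 = 143, q_3 = 1*5 + 1 = 6.
Check: 143^2 - 568*6^2 = 20449 - 20448 = 1, so (x, y) = (143, 6) solves the equation, and by the theorem it is the least positive solution.

(x, y) = (143, 6)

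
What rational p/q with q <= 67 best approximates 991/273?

Expand x = 991/273 as a continued fraction with the Euclidean algorithm:
  991 = 3*273 + 172, so a_0 = 3.
  273 = 1*172 + 101, so a_1 = 1.
  172 = 1*101 + 71, so a_2 = 1.
  101 = 1*71 + 30, so a_3 = 1.
  71 = 2*30 + 11, so a_4 = 2.
  30 = 2*11 + 8, so a_5 = 2.
  11 = 1*8 + 3, so a_6 = 1.
  8 = 2*3 + 2, so a_7 = 2.
  3 = 1*2 + 1, so a_8 = 1.
  2 = 2*1 + 0, so a_9 = 2.
so x = [3; 1, 1, 1, 2, 2, 1, 2, 1, 2].
Convergents (p_i = a_i*p_{i-1} + p_{i-2}, q_i = a_i*q_{i-1} + q_{i-2} with p_{-2}=0, p_{-1}=1, q_{-2}=1, q_{-1}=0), until the denominator exceeds 67:
  i=0: a_0=3, p_0 = 3*1 + 0 = 3, q_0 = 3*0 + 1 = 1.
  i=1: a_1=1, p_1 = 1*3 + 1 = 4, q_1 = 1*1 + 0 = 1.
  i=2: a_2=1, p_2 = 1*4 + 3 = 7, q_2 = 1*1 + 1 = 2.
  i=3: a_3=1, p_3 = 1*7 + 4 = 11, q_3 = 1*2 + 1 = 3.
  i=4: a_4=2, p_4 = 2*11 + 7 = 29, q_4 = 2*3 + 2 = 8.
  i=5: a_5=2, p_5 = 2*29 + 11 = 69, q_5 = 2*8 + 3 = 19.
  i=6: a_6=1, p_6 = 1*69 + 29 = 98, q_6 = 1*19 + 8 = 27.
  i=7: a_7=2, p_7 = 2*98 + 69 = 265, q_7 = 2*27 + 19 = 73.
q_7 = 73 > 67, so the last convergent with denominator <= 67 is p_6/q_6 = 98/27.
The closest fraction with denominator <= 67 is either p_6/q_6 or the intermediate fraction (k*p_6 + p_5)/(k*q_6 + q_5) with the largest k >= 1 whose denominator stays <= 67; these approach x as k grows, and every other convergent or intermediate fraction in range is farther away.
Largest k: floor((67 - q_5)/q_6) = floor((67 - 19)/27) = 1.
That gives (1*98 + 69)/(1*27 + 19) = 167/46.
Compare the errors: |x - 98/27| = |991*27 - 98*273|/(273*27) = 3/7371, and |x - 167/46| = |991*46 - 167*273|/(273*46) = 5/12558.
Cross-multiplying, 5*7371 = 36855 < 37674 = 3*12558, so 5/12558 is smaller: the intermediate fraction 167/46 is closer to x than 98/27.

167/46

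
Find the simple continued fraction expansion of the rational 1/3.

[0; 3]

Run the Euclidean algorithm on 1 and 3; the successive quotients are the partial quotients a_0, a_1, ... (each step inverts the fractional part left over by the previous one):
  1 = 0*3 + 1, so a_0 = 0.
  3 = 3*1 + 0, so a_1 = 3.
The remainder reaches 0 after 2 divisions, so the expansion has 2 partial quotients, read off in order.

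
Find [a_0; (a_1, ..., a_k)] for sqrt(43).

[6; (1, 1, 3, 1, 5, 1, 3, 1, 1, 12)]

Write x_i = (sqrt(43) + m_i)/d_i with (m_0, d_0) = (0, 1). a_0 = floor(sqrt(43)) = 6, since 6^2 = 36 <= 43 < 49 = 7^2.
Iterate m_{i+1} = d_i*a_i - m_i, d_{i+1} = (43 - m_{i+1}^2)/d_i, a_{i+1} = floor((a_0 + m_{i+1})/d_{i+1}):
  m_1 = 1*6 - 0 = 6, d_1 = (43 - 6^2)/1 = 7/1 = 7, a_1 = floor((6 + 6)/7) = 1.
  m_2 = 7*1 - 6 = 1, d_2 = (43 - 1^2)/7 = 42/7 = 6, a_2 = floor((6 + 1)/6) = 1.
  m_3 = 6*1 - 1 = 5, d_3 = (43 - 5^2)/6 = 18/6 = 3, a_3 = floor((6 + 5)/3) = 3.
  m_4 = 3*3 - 5 = 4, d_4 = (43 - 4^2)/3 = 27/3 = 9, a_4 = floor((6 + 4)/9) = 1.
  m_5 = 9*1 - 4 = 5, d_5 = (43 - 5^2)/9 = 18/9 = 2, a_5 = floor((6 + 5)/2) = 5.
  m_6 = 2*5 - 5 = 5, d_6 = (43 - 5^2)/2 = 18/2 = 9, a_6 = floor((6 + 5)/9) = 1.
  m_7 = 9*1 - 5 = 4, d_7 = (43 - 4^2)/9 = 27/9 = 3, a_7 = floor((6 + 4)/3) = 3.
  m_8 = 3*3 - 4 = 5, d_8 = (43 - 5^2)/3 = 18/3 = 6, a_8 = floor((6 + 5)/6) = 1.
  m_9 = 6*1 - 5 = 1, d_9 = (43 - 1^2)/6 = 42/6 = 7, a_9 = floor((6 + 1)/7) = 1.
  m_10 = 7*1 - 1 = 6, d_10 = (43 - 6^2)/7 = 7/7 = 1, a_10 = floor((6 + 6)/1) = 12.
  m_11 = 1*12 - 6 = 6, d_11 = (43 - 6^2)/1 = 7/1 = 7: (m_11, d_11) = (m_1, d_1) = (6, 7), so from here the quotients repeat a_1, ..., a_10; the period length is 10.
Hence the expansion of sqrt(43) is a_0 = 6 followed by the repeating block 1, 1, 3, 1, 5, 1, 3, 1, 1, 12 (period 10).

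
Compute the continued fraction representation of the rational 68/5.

[13; 1, 1, 2]

Run the Euclidean algorithm on 68 and 5; the successive quotients are the partial quotients a_0, a_1, ... (each step inverts the fractional part left over by the previous one):
  68 = 13*5 + 3, so a_0 = 13.
  5 = 1*3 + 2, so a_1 = 1.
  3 = 1*2 + 1, so a_2 = 1.
  2 = 2*1 + 0, so a_3 = 2.
The remainder reaches 0 after 4 divisions, so the expansion has 4 partial quotients, read off in order.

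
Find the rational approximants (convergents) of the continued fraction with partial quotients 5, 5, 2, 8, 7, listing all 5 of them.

Using the convergent recurrence p_i = a_i*p_{i-1} + p_{i-2}, q_i = a_i*q_{i-1} + q_{i-2} with p_{-2}=0, p_{-1}=1, q_{-2}=1, q_{-1}=0:
  i=0: a_0=5, p_0 = 5*1 + 0 = 5, q_0 = 5*0 + 1 = 1.
  i=1: a_1=5, p_1 = 5*5 + 1 = 26, q_1 = 5*1 + 0 = 5.
  i=2: a_2=2, p_2 = 2*26 + 5 = 57, q_2 = 2*5 + 1 = 11.
  i=3: a_3=8, p_3 = 8*57 + 26 = 482, q_3 = 8*11 + 5 = 93.
  i=4: a_4=7, p_4 = 7*482 + 57 = 3431, q_4 = 7*93 + 11 = 662.

5/1, 26/5, 57/11, 482/93, 3431/662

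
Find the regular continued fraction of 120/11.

Run the Euclidean algorithm on 120 and 11; the successive quotients are the partial quotients a_0, a_1, ... (each step inverts the fractional part left over by the previous one):
  120 = 10*11 + 10, so a_0 = 10.
  11 = 1*10 + 1, so a_1 = 1.
  10 = 10*1 + 0, so a_2 = 10.
The remainder reaches 0 after 3 divisions, so the expansion has 3 partial quotients, read off in order.

[10; 1, 10]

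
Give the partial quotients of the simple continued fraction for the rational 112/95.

[1; 5, 1, 1, 2, 3]

Run the Euclidean algorithm on 112 and 95; the successive quotients are the partial quotients a_0, a_1, ... (each step inverts the fractional part left over by the previous one):
  112 = 1*95 + 17, so a_0 = 1.
  95 = 5*17 + 10, so a_1 = 5.
  17 = 1*10 + 7, so a_2 = 1.
  10 = 1*7 + 3, so a_3 = 1.
  7 = 2*3 + 1, so a_4 = 2.
  3 = 3*1 + 0, so a_5 = 3.
The remainder reaches 0 after 6 divisions, so the expansion has 6 partial quotients, read off in order.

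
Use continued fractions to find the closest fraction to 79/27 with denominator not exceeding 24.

41/14

Expand x = 79/27 as a continued fraction with the Euclidean algorithm:
  79 = 2*27 + 25, so a_0 = 2.
  27 = 1*25 + 2, so a_1 = 1.
  25 = 12*2 + 1, so a_2 = 12.
  2 = 2*1 + 0, so a_3 = 2.
so x = [2; 1, 12, 2].
Convergents (p_i = a_i*p_{i-1} + p_{i-2}, q_i = a_i*q_{i-1} + q_{i-2} with p_{-2}=0, p_{-1}=1, q_{-2}=1, q_{-1}=0), until the denominator exceeds 24:
  i=0: a_0=2, p_0 = 2*1 + 0 = 2, q_0 = 2*0 + 1 = 1.
  i=1: a_1=1, p_1 = 1*2 + 1 = 3, q_1 = 1*1 + 0 = 1.
  i=2: a_2=12, p_2 = 12*3 + 2 = 38, q_2 = 12*1 + 1 = 13.
  i=3: a_3=2, p_3 = 2*38 + 3 = 79, q_3 = 2*13 + 1 = 27.
q_3 = 27 > 24, so the last convergent with denominator <= 24 is p_2/q_2 = 38/13.
The closest fraction with denominator <= 24 is either p_2/q_2 or the intermediate fraction (k*p_2 + p_1)/(k*q_2 + q_1) with the largest k >= 1 whose denominator stays <= 24; these approach x as k grows, and every other convergent or intermediate fraction in range is farther away.
Largest k: floor((24 - q_1)/q_2) = floor((24 - 1)/13) = 1.
That gives (1*38 + 3)/(1*13 + 1) = 41/14.
Compare the errors: |x - 38/13| = |79*13 - 38*27|/(27*13) = 1/351, and |x - 41/14| = |79*14 - 41*27|/(27*14) = 1/378.
Cross-multiplying, 1*351 = 351 < 378 = 1*378, so 1/378 is smaller: the intermediate fraction 41/14 is closer to x than 38/13.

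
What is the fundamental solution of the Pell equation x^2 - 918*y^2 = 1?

(x, y) = (4120901, 136010)

First expand sqrt(918) as a continued fraction. With x_i = (sqrt(918) + m_i)/d_i and (m_0, d_0) = (0, 1): a_0 = floor(sqrt(918)) = 30, since 30^2 = 900 <= 918 < 961 = 31^2.
Iterate m_{i+1} = d_i*a_i - m_i, d_{i+1} = (918 - m_{i+1}^2)/d_i, a_{i+1} = floor((a_0 + m_{i+1})/d_{i+1}):
  m_1 = 1*30 - 0 = 30, d_1 = (918 - 30^2)/1 = 18/1 = 18, a_1 = floor((30 + 30)/18) = 3.
  m_2 = 18*3 - 30 = 24, d_2 = (918 - 24^2)/18 = 342/18 = 19, a_2 = floor((30 + 24)/19) = 2.
  m_3 = 19*2 - 24 = 14, d_3 = (918 - 14^2)/19 = 722/19 = 38, a_3 = floor((30 + 14)/38) = 1.
  m_4 = 38*1 - 14 = 24, d_4 = (918 - 24^2)/38 = 342/38 = 9, a_4 = floor((30 + 24)/9) = 6.
  m_5 = 9*6 - 24 = 30, d_5 = (918 - 30^2)/9 = 18/9 = 2, a_5 = floor((30 + 30)/2) = 30.
  m_6 = 2*30 - 30 = 30, d_6 = (918 - 30^2)/2 = 18/2 = 9, a_6 = floor((30 + 30)/9) = 6.
  m_7 = 9*6 - 30 = 24, d_7 = (918 - 24^2)/9 = 342/9 = 38, a_7 = floor((30 + 24)/38) = 1.
  m_8 = 38*1 - 24 = 14, d_8 = (918 - 14^2)/38 = 722/38 = 19, a_8 = floor((30 + 14)/19) = 2.
  m_9 = 19*2 - 14 = 24, d_9 = (918 - 24^2)/19 = 342/19 = 18, a_9 = floor((30 + 24)/18) = 3.
  m_10 = 18*3 - 24 = 30, d_10 = (918 - 30^2)/18 = 18/18 = 1, a_10 = floor((30 + 30)/1) = 60.
  m_11 = 1*60 - 30 = 30, d_11 = (918 - 30^2)/1 = 18/1 = 18: (m_11, d_11) = (m_1, d_1) = (30, 18), so from here the quotients repeat a_1, ..., a_10; the period length is 10.
So sqrt(918) = [30; (3, 2, 1, 6, 30, 6, 1, 2, 3, 60)] with period length k = 10.
k is even, so the fundamental solution of x^2 - 918y^2 = 1 is (p_{k-1}, q_{k-1}) = (p_9, q_9); compute convergents through index 9.
Convergents (p_i = a_i*p_{i-1} + p_{i-2}, q_i = a_i*q_{i-1} + q_{i-2} with p_{-2}=0, p_{-1}=1, q_{-2}=1, q_{-1}=0):
  i=0: a_0=30, p_0 = 30*1 + 0 = 30, q_0 = 30*0 + 1 = 1.
  i=1: a_1=3, p_1 = 3*30 + 1 = 91, q_1 = 3*1 + 0 = 3.
  i=2: a_2=2, p_2 = 2*91 + 30 = 212, q_2 = 2*3 + 1 = 7.
  i=3: a_3=1, p_3 = 1*212 + 91 = 303, q_3 = 1*7 + 3 = 10.
  i=4: a_4=6, p_4 = 6*303 + 212 = 2030, q_4 = 6*10 + 7 = 67.
  i=5: a_5=30, p_5 = 30*2030 + 303 = 61203, q_5 = 30*67 + 10 = 2020.
  i=6: a_6=6, p_6 = 6*61203 + 2030 = 369248, q_6 = 6*2020 + 67 = 12187.
  i=7: a_7=1, p_7 = 1*369248 + 61203 = 430451, q_7 = 1*12187 + 2020 = 14207.
  i=8: a_8=2, p_8 = 2*430451 + 369248 = 1230150, q_8 = 2*14207 + 12187 = 40601.
  i=9: a_9=3, p_9 = 3*1230150 + 430451 = 4120901, q_9 = 3*40601 + 14207 = 136010.
Check: 4120901^2 - 918*136010^2 = 16981825051801 - 16981825051800 = 1, so (x, y) = (4120901, 136010) solves the equation, and by the theorem it is the least positive solution.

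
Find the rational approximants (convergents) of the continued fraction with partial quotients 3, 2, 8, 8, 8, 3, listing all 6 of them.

Using the convergent recurrence p_i = a_i*p_{i-1} + p_{i-2}, q_i = a_i*q_{i-1} + q_{i-2} with p_{-2}=0, p_{-1}=1, q_{-2}=1, q_{-1}=0:
  i=0: a_0=3, p_0 = 3*1 + 0 = 3, q_0 = 3*0 + 1 = 1.
  i=1: a_1=2, p_1 = 2*3 + 1 = 7, q_1 = 2*1 + 0 = 2.
  i=2: a_2=8, p_2 = 8*7 + 3 = 59, q_2 = 8*2 + 1 = 17.
  i=3: a_3=8, p_3 = 8*59 + 7 = 479, q_3 = 8*17 + 2 = 138.
  i=4: a_4=8, p_4 = 8*479 + 59 = 3891, q_4 = 8*138 + 17 = 1121.
  i=5: a_5=3, p_5 = 3*3891 + 479 = 12152, q_5 = 3*1121 + 138 = 3501.

3/1, 7/2, 59/17, 479/138, 3891/1121, 12152/3501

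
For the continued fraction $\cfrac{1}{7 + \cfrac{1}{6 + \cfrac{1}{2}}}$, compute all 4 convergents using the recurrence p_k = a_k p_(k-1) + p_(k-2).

0/1, 1/7, 6/43, 13/93

Using the convergent recurrence p_i = a_i*p_{i-1} + p_{i-2}, q_i = a_i*q_{i-1} + q_{i-2} with p_{-2}=0, p_{-1}=1, q_{-2}=1, q_{-1}=0:
  i=0: a_0=0, p_0 = 0*1 + 0 = 0, q_0 = 0*0 + 1 = 1.
  i=1: a_1=7, p_1 = 7*0 + 1 = 1, q_1 = 7*1 + 0 = 7.
  i=2: a_2=6, p_2 = 6*1 + 0 = 6, q_2 = 6*7 + 1 = 43.
  i=3: a_3=2, p_3 = 2*6 + 1 = 13, q_3 = 2*43 + 7 = 93.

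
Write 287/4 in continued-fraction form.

[71; 1, 3]

Run the Euclidean algorithm on 287 and 4; the successive quotients are the partial quotients a_0, a_1, ... (each step inverts the fractional part left over by the previous one):
  287 = 71*4 + 3, so a_0 = 71.
  4 = 1*3 + 1, so a_1 = 1.
  3 = 3*1 + 0, so a_2 = 3.
The remainder reaches 0 after 3 divisions, so the expansion has 3 partial quotients, read off in order.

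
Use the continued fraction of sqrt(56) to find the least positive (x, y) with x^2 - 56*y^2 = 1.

First expand sqrt(56) as a continued fraction. With x_i = (sqrt(56) + m_i)/d_i and (m_0, d_0) = (0, 1): a_0 = floor(sqrt(56)) = 7, since 7^2 = 49 <= 56 < 64 = 8^2.
Iterate m_{i+1} = d_i*a_i - m_i, d_{i+1} = (56 - m_{i+1}^2)/d_i, a_{i+1} = floor((a_0 + m_{i+1})/d_{i+1}):
  m_1 = 1*7 - 0 = 7, d_1 = (56 - 7^2)/1 = 7/1 = 7, a_1 = floor((7 + 7)/7) = 2.
  m_2 = 7*2 - 7 = 7, d_2 = (56 - 7^2)/7 = 7/7 = 1, a_2 = floor((7 + 7)/1) = 14.
  m_3 = 1*14 - 7 = 7, d_3 = (56 - 7^2)/1 = 7/1 = 7: (m_3, d_3) = (m_1, d_1) = (7, 7), so from here the quotients repeat a_1, a_2; the period length is 2.
So sqrt(56) = [7; (2, 14)] with period length k = 2.
k is even, so the fundamental solution of x^2 - 56y^2 = 1 is (p_{k-1}, q_{k-1}) = (p_1, q_1); compute convergents through index 1.
Convergents (p_i = a_i*p_{i-1} + p_{i-2}, q_i = a_i*q_{i-1} + q_{i-2} with p_{-2}=0, p_{-1}=1, q_{-2}=1, q_{-1}=0):
  i=0: a_0=7, p_0 = 7*1 + 0 = 7, q_0 = 7*0 + 1 = 1.
  i=1: a_1=2, p_1 = 2*7 + 1 = 15, q_1 = 2*1 + 0 = 2.
Check: 15^2 - 56*2^2 = 225 - 224 = 1, so (x, y) = (15, 2) solves the equation, and by the theorem it is the least positive solution.

(x, y) = (15, 2)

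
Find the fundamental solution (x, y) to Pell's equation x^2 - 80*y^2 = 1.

First expand sqrt(80) as a continued fraction. With x_i = (sqrt(80) + m_i)/d_i and (m_0, d_0) = (0, 1): a_0 = floor(sqrt(80)) = 8, since 8^2 = 64 <= 80 < 81 = 9^2.
Iterate m_{i+1} = d_i*a_i - m_i, d_{i+1} = (80 - m_{i+1}^2)/d_i, a_{i+1} = floor((a_0 + m_{i+1})/d_{i+1}):
  m_1 = 1*8 - 0 = 8, d_1 = (80 - 8^2)/1 = 16/1 = 16, a_1 = floor((8 + 8)/16) = 1.
  m_2 = 16*1 - 8 = 8, d_2 = (80 - 8^2)/16 = 16/16 = 1, a_2 = floor((8 + 8)/1) = 16.
  m_3 = 1*16 - 8 = 8, d_3 = (80 - 8^2)/1 = 16/1 = 16: (m_3, d_3) = (m_1, d_1) = (8, 16), so from here the quotients repeat a_1, a_2; the period length is 2.
So sqrt(80) = [8; (1, 16)] with period length k = 2.
k is even, so the fundamental solution of x^2 - 80y^2 = 1 is (p_{k-1}, q_{k-1}) = (p_1, q_1); compute convergents through index 1.
Convergents (p_i = a_i*p_{i-1} + p_{i-2}, q_i = a_i*q_{i-1} + q_{i-2} with p_{-2}=0, p_{-1}=1, q_{-2}=1, q_{-1}=0):
  i=0: a_0=8, p_0 = 8*1 + 0 = 8, q_0 = 8*0 + 1 = 1.
  i=1: a_1=1, p_1 = 1*8 + 1 = 9, q_1 = 1*1 + 0 = 1.
Check: 9^2 - 80*1^2 = 81 - 80 = 1, so (x, y) = (9, 1) solves the equation, and by the theorem it is the least positive solution.

(x, y) = (9, 1)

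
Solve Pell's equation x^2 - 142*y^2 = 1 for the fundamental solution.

(x, y) = (143, 12)

First expand sqrt(142) as a continued fraction. With x_i = (sqrt(142) + m_i)/d_i and (m_0, d_0) = (0, 1): a_0 = floor(sqrt(142)) = 11, since 11^2 = 121 <= 142 < 144 = 12^2.
Iterate m_{i+1} = d_i*a_i - m_i, d_{i+1} = (142 - m_{i+1}^2)/d_i, a_{i+1} = floor((a_0 + m_{i+1})/d_{i+1}):
  m_1 = 1*11 - 0 = 11, d_1 = (142 - 11^2)/1 = 21/1 = 21, a_1 = floor((11 + 11)/21) = 1.
  m_2 = 21*1 - 11 = 10, d_2 = (142 - 10^2)/21 = 42/21 = 2, a_2 = floor((11 + 10)/2) = 10.
  m_3 = 2*10 - 10 = 10, d_3 = (142 - 10^2)/2 = 42/2 = 21, a_3 = floor((11 + 10)/21) = 1.
  m_4 = 21*1 - 10 = 11, d_4 = (142 - 11^2)/21 = 21/21 = 1, a_4 = floor((11 + 11)/1) = 22.
  m_5 = 1*22 - 11 = 11, d_5 = (142 - 11^2)/1 = 21/1 = 21: (m_5, d_5) = (m_1, d_1) = (11, 21), so from here the quotients repeat a_1, ..., a_4; the period length is 4.
So sqrt(142) = [11; (1, 10, 1, 22)] with period length k = 4.
k is even, so the fundamental solution of x^2 - 142y^2 = 1 is (p_{k-1}, q_{k-1}) = (p_3, q_3); compute convergents through index 3.
Convergents (p_i = a_i*p_{i-1} + p_{i-2}, q_i = a_i*q_{i-1} + q_{i-2} with p_{-2}=0, p_{-1}=1, q_{-2}=1, q_{-1}=0):
  i=0: a_0=11, p_0 = 11*1 + 0 = 11, q_0 = 11*0 + 1 = 1.
  i=1: a_1=1, p_1 = 1*11 + 1 = 12, q_1 = 1*1 + 0 = 1.
  i=2: a_2=10, p_2 = 10*12 + 11 = 131, q_2 = 10*1 + 1 = 11.
  i=3: a_3=1, p_3 = 1*131 + 12 = 143, q_3 = 1*11 + 1 = 12.
Check: 143^2 - 142*12^2 = 20449 - 20448 = 1, so (x, y) = (143, 12) solves the equation, and by the theorem it is the least positive solution.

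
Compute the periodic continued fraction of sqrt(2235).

Write x_i = (sqrt(2235) + m_i)/d_i with (m_0, d_0) = (0, 1). a_0 = floor(sqrt(2235)) = 47, since 47^2 = 2209 <= 2235 < 2304 = 48^2.
Iterate m_{i+1} = d_i*a_i - m_i, d_{i+1} = (2235 - m_{i+1}^2)/d_i, a_{i+1} = floor((a_0 + m_{i+1})/d_{i+1}):
  m_1 = 1*47 - 0 = 47, d_1 = (2235 - 47^2)/1 = 26/1 = 26, a_1 = floor((47 + 47)/26) = 3.
  m_2 = 26*3 - 47 = 31, d_2 = (2235 - 31^2)/26 = 1274/26 = 49, a_2 = floor((47 + 31)/49) = 1.
  m_3 = 49*1 - 31 = 18, d_3 = (2235 - 18^2)/49 = 1911/49 = 39, a_3 = floor((47 + 18)/39) = 1.
  m_4 = 39*1 - 18 = 21, d_4 = (2235 - 21^2)/39 = 1794/39 = 46, a_4 = floor((47 + 21)/46) = 1.
  m_5 = 46*1 - 21 = 25, d_5 = (2235 - 25^2)/46 = 1610/46 = 35, a_5 = floor((47 + 25)/35) = 2.
  m_6 = 35*2 - 25 = 45, d_6 = (2235 - 45^2)/35 = 210/35 = 6, a_6 = floor((47 + 45)/6) = 15.
  m_7 = 6*15 - 45 = 45, d_7 = (2235 - 45^2)/6 = 210/6 = 35, a_7 = floor((47 + 45)/35) = 2.
  m_8 = 35*2 - 45 = 25, d_8 = (2235 - 25^2)/35 = 1610/35 = 46, a_8 = floor((47 + 25)/46) = 1.
  m_9 = 46*1 - 25 = 21, d_9 = (2235 - 21^2)/46 = 1794/46 = 39, a_9 = floor((47 + 21)/39) = 1.
  m_10 = 39*1 - 21 = 18, d_10 = (2235 - 18^2)/39 = 1911/39 = 49, a_10 = floor((47 + 18)/49) = 1.
  m_11 = 49*1 - 18 = 31, d_11 = (2235 - 31^2)/49 = 1274/49 = 26, a_11 = floor((47 + 31)/26) = 3.
  m_12 = 26*3 - 31 = 47, d_12 = (2235 - 47^2)/26 = 26/26 = 1, a_12 = floor((47 + 47)/1) = 94.
  m_13 = 1*94 - 47 = 47, d_13 = (2235 - 47^2)/1 = 26/1 = 26: (m_13, d_13) = (m_1, d_1) = (47, 26), so from here the quotients repeat a_1, ..., a_12; the period length is 12.
Hence the expansion of sqrt(2235) is a_0 = 47 followed by the repeating block 3, 1, 1, 1, 2, 15, 2, 1, 1, 1, 3, 94 (period 12).

[47; (3, 1, 1, 1, 2, 15, 2, 1, 1, 1, 3, 94)]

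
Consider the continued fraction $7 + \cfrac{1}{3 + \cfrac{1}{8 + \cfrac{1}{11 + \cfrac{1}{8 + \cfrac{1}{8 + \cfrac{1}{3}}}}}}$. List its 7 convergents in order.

7/1, 22/3, 183/25, 2035/278, 16463/2249, 133739/18270, 417680/57059

Using the convergent recurrence p_i = a_i*p_{i-1} + p_{i-2}, q_i = a_i*q_{i-1} + q_{i-2} with p_{-2}=0, p_{-1}=1, q_{-2}=1, q_{-1}=0:
  i=0: a_0=7, p_0 = 7*1 + 0 = 7, q_0 = 7*0 + 1 = 1.
  i=1: a_1=3, p_1 = 3*7 + 1 = 22, q_1 = 3*1 + 0 = 3.
  i=2: a_2=8, p_2 = 8*22 + 7 = 183, q_2 = 8*3 + 1 = 25.
  i=3: a_3=11, p_3 = 11*183 + 22 = 2035, q_3 = 11*25 + 3 = 278.
  i=4: a_4=8, p_4 = 8*2035 + 183 = 16463, q_4 = 8*278 + 25 = 2249.
  i=5: a_5=8, p_5 = 8*16463 + 2035 = 133739, q_5 = 8*2249 + 278 = 18270.
  i=6: a_6=3, p_6 = 3*133739 + 16463 = 417680, q_6 = 3*18270 + 2249 = 57059.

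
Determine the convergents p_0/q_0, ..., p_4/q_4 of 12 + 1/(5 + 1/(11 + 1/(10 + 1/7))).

12/1, 61/5, 683/56, 6891/565, 48920/4011

Using the convergent recurrence p_i = a_i*p_{i-1} + p_{i-2}, q_i = a_i*q_{i-1} + q_{i-2} with p_{-2}=0, p_{-1}=1, q_{-2}=1, q_{-1}=0:
  i=0: a_0=12, p_0 = 12*1 + 0 = 12, q_0 = 12*0 + 1 = 1.
  i=1: a_1=5, p_1 = 5*12 + 1 = 61, q_1 = 5*1 + 0 = 5.
  i=2: a_2=11, p_2 = 11*61 + 12 = 683, q_2 = 11*5 + 1 = 56.
  i=3: a_3=10, p_3 = 10*683 + 61 = 6891, q_3 = 10*56 + 5 = 565.
  i=4: a_4=7, p_4 = 7*6891 + 683 = 48920, q_4 = 7*565 + 56 = 4011.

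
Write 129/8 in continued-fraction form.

Run the Euclidean algorithm on 129 and 8; the successive quotients are the partial quotients a_0, a_1, ... (each step inverts the fractional part left over by the previous one):
  129 = 16*8 + 1, so a_0 = 16.
  8 = 8*1 + 0, so a_1 = 8.
The remainder reaches 0 after 2 divisions, so the expansion has 2 partial quotients, read off in order.

[16; 8]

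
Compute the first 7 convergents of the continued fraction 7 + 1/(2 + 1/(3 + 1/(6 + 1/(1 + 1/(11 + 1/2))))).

7/1, 15/2, 52/7, 327/44, 379/51, 4496/605, 9371/1261

Using the convergent recurrence p_i = a_i*p_{i-1} + p_{i-2}, q_i = a_i*q_{i-1} + q_{i-2} with p_{-2}=0, p_{-1}=1, q_{-2}=1, q_{-1}=0:
  i=0: a_0=7, p_0 = 7*1 + 0 = 7, q_0 = 7*0 + 1 = 1.
  i=1: a_1=2, p_1 = 2*7 + 1 = 15, q_1 = 2*1 + 0 = 2.
  i=2: a_2=3, p_2 = 3*15 + 7 = 52, q_2 = 3*2 + 1 = 7.
  i=3: a_3=6, p_3 = 6*52 + 15 = 327, q_3 = 6*7 + 2 = 44.
  i=4: a_4=1, p_4 = 1*327 + 52 = 379, q_4 = 1*44 + 7 = 51.
  i=5: a_5=11, p_5 = 11*379 + 327 = 4496, q_5 = 11*51 + 44 = 605.
  i=6: a_6=2, p_6 = 2*4496 + 379 = 9371, q_6 = 2*605 + 51 = 1261.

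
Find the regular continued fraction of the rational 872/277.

[3; 6, 1, 3, 10]

Run the Euclidean algorithm on 872 and 277; the successive quotients are the partial quotients a_0, a_1, ... (each step inverts the fractional part left over by the previous one):
  872 = 3*277 + 41, so a_0 = 3.
  277 = 6*41 + 31, so a_1 = 6.
  41 = 1*31 + 10, so a_2 = 1.
  31 = 3*10 + 1, so a_3 = 3.
  10 = 10*1 + 0, so a_4 = 10.
The remainder reaches 0 after 5 divisions, so the expansion has 5 partial quotients, read off in order.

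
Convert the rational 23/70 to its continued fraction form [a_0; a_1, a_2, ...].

Run the Euclidean algorithm on 23 and 70; the successive quotients are the partial quotients a_0, a_1, ... (each step inverts the fractional part left over by the previous one):
  23 = 0*70 + 23, so a_0 = 0.
  70 = 3*23 + 1, so a_1 = 3.
  23 = 23*1 + 0, so a_2 = 23.
The remainder reaches 0 after 3 divisions, so the expansion has 3 partial quotients, read off in order.

[0; 3, 23]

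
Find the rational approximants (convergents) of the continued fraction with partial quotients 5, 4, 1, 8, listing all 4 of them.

5/1, 21/4, 26/5, 229/44

Using the convergent recurrence p_i = a_i*p_{i-1} + p_{i-2}, q_i = a_i*q_{i-1} + q_{i-2} with p_{-2}=0, p_{-1}=1, q_{-2}=1, q_{-1}=0:
  i=0: a_0=5, p_0 = 5*1 + 0 = 5, q_0 = 5*0 + 1 = 1.
  i=1: a_1=4, p_1 = 4*5 + 1 = 21, q_1 = 4*1 + 0 = 4.
  i=2: a_2=1, p_2 = 1*21 + 5 = 26, q_2 = 1*4 + 1 = 5.
  i=3: a_3=8, p_3 = 8*26 + 21 = 229, q_3 = 8*5 + 4 = 44.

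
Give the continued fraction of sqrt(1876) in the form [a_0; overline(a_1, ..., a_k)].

[43; overline(3, 5, 12, 5, 3, 86)]

Write x_i = (sqrt(1876) + m_i)/d_i with (m_0, d_0) = (0, 1). a_0 = floor(sqrt(1876)) = 43, since 43^2 = 1849 <= 1876 < 1936 = 44^2.
Iterate m_{i+1} = d_i*a_i - m_i, d_{i+1} = (1876 - m_{i+1}^2)/d_i, a_{i+1} = floor((a_0 + m_{i+1})/d_{i+1}):
  m_1 = 1*43 - 0 = 43, d_1 = (1876 - 43^2)/1 = 27/1 = 27, a_1 = floor((43 + 43)/27) = 3.
  m_2 = 27*3 - 43 = 38, d_2 = (1876 - 38^2)/27 = 432/27 = 16, a_2 = floor((43 + 38)/16) = 5.
  m_3 = 16*5 - 38 = 42, d_3 = (1876 - 42^2)/16 = 112/16 = 7, a_3 = floor((43 + 42)/7) = 12.
  m_4 = 7*12 - 42 = 42, d_4 = (1876 - 42^2)/7 = 112/7 = 16, a_4 = floor((43 + 42)/16) = 5.
  m_5 = 16*5 - 42 = 38, d_5 = (1876 - 38^2)/16 = 432/16 = 27, a_5 = floor((43 + 38)/27) = 3.
  m_6 = 27*3 - 38 = 43, d_6 = (1876 - 43^2)/27 = 27/27 = 1, a_6 = floor((43 + 43)/1) = 86.
  m_7 = 1*86 - 43 = 43, d_7 = (1876 - 43^2)/1 = 27/1 = 27: (m_7, d_7) = (m_1, d_1) = (43, 27), so from here the quotients repeat a_1, ..., a_6; the period length is 6.
Hence the expansion of sqrt(1876) is a_0 = 43 followed by the repeating block 3, 5, 12, 5, 3, 86 (period 6).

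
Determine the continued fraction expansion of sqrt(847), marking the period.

Write x_i = (sqrt(847) + m_i)/d_i with (m_0, d_0) = (0, 1). a_0 = floor(sqrt(847)) = 29, since 29^2 = 841 <= 847 < 900 = 30^2.
Iterate m_{i+1} = d_i*a_i - m_i, d_{i+1} = (847 - m_{i+1}^2)/d_i, a_{i+1} = floor((a_0 + m_{i+1})/d_{i+1}):
  m_1 = 1*29 - 0 = 29, d_1 = (847 - 29^2)/1 = 6/1 = 6, a_1 = floor((29 + 29)/6) = 9.
  m_2 = 6*9 - 29 = 25, d_2 = (847 - 25^2)/6 = 222/6 = 37, a_2 = floor((29 + 25)/37) = 1.
  m_3 = 37*1 - 25 = 12, d_3 = (847 - 12^2)/37 = 703/37 = 19, a_3 = floor((29 + 12)/19) = 2.
  m_4 = 19*2 - 12 = 26, d_4 = (847 - 26^2)/19 = 171/19 = 9, a_4 = floor((29 + 26)/9) = 6.
  m_5 = 9*6 - 26 = 28, d_5 = (847 - 28^2)/9 = 63/9 = 7, a_5 = floor((29 + 28)/7) = 8.
  m_6 = 7*8 - 28 = 28, d_6 = (847 - 28^2)/7 = 63/7 = 9, a_6 = floor((29 + 28)/9) = 6.
  m_7 = 9*6 - 28 = 26, d_7 = (847 - 26^2)/9 = 171/9 = 19, a_7 = floor((29 + 26)/19) = 2.
  m_8 = 19*2 - 26 = 12, d_8 = (847 - 12^2)/19 = 703/19 = 37, a_8 = floor((29 + 12)/37) = 1.
  m_9 = 37*1 - 12 = 25, d_9 = (847 - 25^2)/37 = 222/37 = 6, a_9 = floor((29 + 25)/6) = 9.
  m_10 = 6*9 - 25 = 29, d_10 = (847 - 29^2)/6 = 6/6 = 1, a_10 = floor((29 + 29)/1) = 58.
  m_11 = 1*58 - 29 = 29, d_11 = (847 - 29^2)/1 = 6/1 = 6: (m_11, d_11) = (m_1, d_1) = (29, 6), so from here the quotients repeat a_1, ..., a_10; the period length is 10.
Hence the expansion of sqrt(847) is a_0 = 29 followed by the repeating block 9, 1, 2, 6, 8, 6, 2, 1, 9, 58 (period 10).

[29; (9, 1, 2, 6, 8, 6, 2, 1, 9, 58)]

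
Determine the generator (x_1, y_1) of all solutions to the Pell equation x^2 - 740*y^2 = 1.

First expand sqrt(740) as a continued fraction. With x_i = (sqrt(740) + m_i)/d_i and (m_0, d_0) = (0, 1): a_0 = floor(sqrt(740)) = 27, since 27^2 = 729 <= 740 < 784 = 28^2.
Iterate m_{i+1} = d_i*a_i - m_i, d_{i+1} = (740 - m_{i+1}^2)/d_i, a_{i+1} = floor((a_0 + m_{i+1})/d_{i+1}):
  m_1 = 1*27 - 0 = 27, d_1 = (740 - 27^2)/1 = 11/1 = 11, a_1 = floor((27 + 27)/11) = 4.
  m_2 = 11*4 - 27 = 17, d_2 = (740 - 17^2)/11 = 451/11 = 41, a_2 = floor((27 + 17)/41) = 1.
  m_3 = 41*1 - 17 = 24, d_3 = (740 - 24^2)/41 = 164/41 = 4, a_3 = floor((27 + 24)/4) = 12.
  m_4 = 4*12 - 24 = 24, d_4 = (740 - 24^2)/4 = 164/4 = 41, a_4 = floor((27 + 24)/41) = 1.
  m_5 = 41*1 - 24 = 17, d_5 = (740 - 17^2)/41 = 451/41 = 11, a_5 = floor((27 + 17)/11) = 4.
  m_6 = 11*4 - 17 = 27, d_6 = (740 - 27^2)/11 = 11/11 = 1, a_6 = floor((27 + 27)/1) = 54.
  m_7 = 1*54 - 27 = 27, d_7 = (740 - 27^2)/1 = 11/1 = 11: (m_7, d_7) = (m_1, d_1) = (27, 11), so from here the quotients repeat a_1, ..., a_6; the period length is 6.
So sqrt(740) = [27; (4, 1, 12, 1, 4, 54)] with period length k = 6.
k is even, so the fundamental solution of x^2 - 740y^2 = 1 is (p_{k-1}, q_{k-1}) = (p_5, q_5); compute convergents through index 5.
Convergents (p_i = a_i*p_{i-1} + p_{i-2}, q_i = a_i*q_{i-1} + q_{i-2} with p_{-2}=0, p_{-1}=1, q_{-2}=1, q_{-1}=0):
  i=0: a_0=27, p_0 = 27*1 + 0 = 27, q_0 = 27*0 + 1 = 1.
  i=1: a_1=4, p_1 = 4*27 + 1 = 109, q_1 = 4*1 + 0 = 4.
  i=2: a_2=1, p_2 = 1*109 + 27 = 136, q_2 = 1*4 + 1 = 5.
  i=3: a_3=12, p_3 = 12*136 + 109 = 1741, q_3 = 12*5 + 4 = 64.
  i=4: a_4=1, p_4 = 1*1741 + 136 = 1877, q_4 = 1*64 + 5 = 69.
  i=5: a_5=4, p_5 = 4*1877 + 1741 = 9249, q_5 = 4*69 + 64 = 340.
Check: 9249^2 - 740*340^2 = 85544001 - 85544000 = 1, so (x, y) = (9249, 340) solves the equation, and by the theorem it is the least positive solution.

(x, y) = (9249, 340)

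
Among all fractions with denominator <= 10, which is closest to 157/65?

Expand x = 157/65 as a continued fraction with the Euclidean algorithm:
  157 = 2*65 + 27, so a_0 = 2.
  65 = 2*27 + 11, so a_1 = 2.
  27 = 2*11 + 5, so a_2 = 2.
  11 = 2*5 + 1, so a_3 = 2.
  5 = 5*1 + 0, so a_4 = 5.
so x = [2; 2, 2, 2, 5].
Convergents (p_i = a_i*p_{i-1} + p_{i-2}, q_i = a_i*q_{i-1} + q_{i-2} with p_{-2}=0, p_{-1}=1, q_{-2}=1, q_{-1}=0), until the denominator exceeds 10:
  i=0: a_0=2, p_0 = 2*1 + 0 = 2, q_0 = 2*0 + 1 = 1.
  i=1: a_1=2, p_1 = 2*2 + 1 = 5, q_1 = 2*1 + 0 = 2.
  i=2: a_2=2, p_2 = 2*5 + 2 = 12, q_2 = 2*2 + 1 = 5.
  i=3: a_3=2, p_3 = 2*12 + 5 = 29, q_3 = 2*5 + 2 = 12.
q_3 = 12 > 10, so the last convergent with denominator <= 10 is p_2/q_2 = 12/5.
The closest fraction with denominator <= 10 is either p_2/q_2 or the intermediate fraction (k*p_2 + p_1)/(k*q_2 + q_1) with the largest k >= 1 whose denominator stays <= 10; these approach x as k grows, and every other convergent or intermediate fraction in range is farther away.
Largest k: floor((10 - q_1)/q_2) = floor((10 - 2)/5) = 1.
That gives (1*12 + 5)/(1*5 + 2) = 17/7.
Compare the errors: |x - 12/5| = |157*5 - 12*65|/(65*5) = 5/325, and |x - 17/7| = |157*7 - 17*65|/(65*7) = 6/455.
Cross-multiplying, 6*325 = 1950 < 2275 = 5*455, so 6/455 is smaller: the intermediate fraction 17/7 is closer to x than 12/5.

17/7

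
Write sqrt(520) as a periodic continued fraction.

Write x_i = (sqrt(520) + m_i)/d_i with (m_0, d_0) = (0, 1). a_0 = floor(sqrt(520)) = 22, since 22^2 = 484 <= 520 < 529 = 23^2.
Iterate m_{i+1} = d_i*a_i - m_i, d_{i+1} = (520 - m_{i+1}^2)/d_i, a_{i+1} = floor((a_0 + m_{i+1})/d_{i+1}):
  m_1 = 1*22 - 0 = 22, d_1 = (520 - 22^2)/1 = 36/1 = 36, a_1 = floor((22 + 22)/36) = 1.
  m_2 = 36*1 - 22 = 14, d_2 = (520 - 14^2)/36 = 324/36 = 9, a_2 = floor((22 + 14)/9) = 4.
  m_3 = 9*4 - 14 = 22, d_3 = (520 - 22^2)/9 = 36/9 = 4, a_3 = floor((22 + 22)/4) = 11.
  m_4 = 4*11 - 22 = 22, d_4 = (520 - 22^2)/4 = 36/4 = 9, a_4 = floor((22 + 22)/9) = 4.
  m_5 = 9*4 - 22 = 14, d_5 = (520 - 14^2)/9 = 324/9 = 36, a_5 = floor((22 + 14)/36) = 1.
  m_6 = 36*1 - 14 = 22, d_6 = (520 - 22^2)/36 = 36/36 = 1, a_6 = floor((22 + 22)/1) = 44.
  m_7 = 1*44 - 22 = 22, d_7 = (520 - 22^2)/1 = 36/1 = 36: (m_7, d_7) = (m_1, d_1) = (22, 36), so from here the quotients repeat a_1, ..., a_6; the period length is 6.
Hence the expansion of sqrt(520) is a_0 = 22 followed by the repeating block 1, 4, 11, 4, 1, 44 (period 6).

[22; (1, 4, 11, 4, 1, 44)]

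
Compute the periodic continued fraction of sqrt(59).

Write x_i = (sqrt(59) + m_i)/d_i with (m_0, d_0) = (0, 1). a_0 = floor(sqrt(59)) = 7, since 7^2 = 49 <= 59 < 64 = 8^2.
Iterate m_{i+1} = d_i*a_i - m_i, d_{i+1} = (59 - m_{i+1}^2)/d_i, a_{i+1} = floor((a_0 + m_{i+1})/d_{i+1}):
  m_1 = 1*7 - 0 = 7, d_1 = (59 - 7^2)/1 = 10/1 = 10, a_1 = floor((7 + 7)/10) = 1.
  m_2 = 10*1 - 7 = 3, d_2 = (59 - 3^2)/10 = 50/10 = 5, a_2 = floor((7 + 3)/5) = 2.
  m_3 = 5*2 - 3 = 7, d_3 = (59 - 7^2)/5 = 10/5 = 2, a_3 = floor((7 + 7)/2) = 7.
  m_4 = 2*7 - 7 = 7, d_4 = (59 - 7^2)/2 = 10/2 = 5, a_4 = floor((7 + 7)/5) = 2.
  m_5 = 5*2 - 7 = 3, d_5 = (59 - 3^2)/5 = 50/5 = 10, a_5 = floor((7 + 3)/10) = 1.
  m_6 = 10*1 - 3 = 7, d_6 = (59 - 7^2)/10 = 10/10 = 1, a_6 = floor((7 + 7)/1) = 14.
  m_7 = 1*14 - 7 = 7, d_7 = (59 - 7^2)/1 = 10/1 = 10: (m_7, d_7) = (m_1, d_1) = (7, 10), so from here the quotients repeat a_1, ..., a_6; the period length is 6.
Hence the expansion of sqrt(59) is a_0 = 7 followed by the repeating block 1, 2, 7, 2, 1, 14 (period 6).

[7; (1, 2, 7, 2, 1, 14)]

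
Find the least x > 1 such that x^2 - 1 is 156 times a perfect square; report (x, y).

(x, y) = (25, 2)

First expand sqrt(156) as a continued fraction. With x_i = (sqrt(156) + m_i)/d_i and (m_0, d_0) = (0, 1): a_0 = floor(sqrt(156)) = 12, since 12^2 = 144 <= 156 < 169 = 13^2.
Iterate m_{i+1} = d_i*a_i - m_i, d_{i+1} = (156 - m_{i+1}^2)/d_i, a_{i+1} = floor((a_0 + m_{i+1})/d_{i+1}):
  m_1 = 1*12 - 0 = 12, d_1 = (156 - 12^2)/1 = 12/1 = 12, a_1 = floor((12 + 12)/12) = 2.
  m_2 = 12*2 - 12 = 12, d_2 = (156 - 12^2)/12 = 12/12 = 1, a_2 = floor((12 + 12)/1) = 24.
  m_3 = 1*24 - 12 = 12, d_3 = (156 - 12^2)/1 = 12/1 = 12: (m_3, d_3) = (m_1, d_1) = (12, 12), so from here the quotients repeat a_1, a_2; the period length is 2.
So sqrt(156) = [12; (2, 24)] with period length k = 2.
k is even, so the fundamental solution of x^2 - 156y^2 = 1 is (p_{k-1}, q_{k-1}) = (p_1, q_1); compute convergents through index 1.
Convergents (p_i = a_i*p_{i-1} + p_{i-2}, q_i = a_i*q_{i-1} + q_{i-2} with p_{-2}=0, p_{-1}=1, q_{-2}=1, q_{-1}=0):
  i=0: a_0=12, p_0 = 12*1 + 0 = 12, q_0 = 12*0 + 1 = 1.
  i=1: a_1=2, p_1 = 2*12 + 1 = 25, q_1 = 2*1 + 0 = 2.
Check: 25^2 - 156*2^2 = 625 - 624 = 1, so (x, y) = (25, 2) solves the equation, and by the theorem it is the least positive solution.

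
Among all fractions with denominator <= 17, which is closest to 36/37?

Expand x = 36/37 as a continued fraction with the Euclidean algorithm:
  36 = 0*37 + 36, so a_0 = 0.
  37 = 1*36 + 1, so a_1 = 1.
  36 = 36*1 + 0, so a_2 = 36.
so x = [0; 1, 36].
Convergents (p_i = a_i*p_{i-1} + p_{i-2}, q_i = a_i*q_{i-1} + q_{i-2} with p_{-2}=0, p_{-1}=1, q_{-2}=1, q_{-1}=0), until the denominator exceeds 17:
  i=0: a_0=0, p_0 = 0*1 + 0 = 0, q_0 = 0*0 + 1 = 1.
  i=1: a_1=1, p_1 = 1*0 + 1 = 1, q_1 = 1*1 + 0 = 1.
  i=2: a_2=36, p_2 = 36*1 + 0 = 36, q_2 = 36*1 + 1 = 37.
q_2 = 37 > 17, so the last convergent with denominator <= 17 is p_1/q_1 = 1/1.
The closest fraction with denominator <= 17 is either p_1/q_1 or the intermediate fraction (k*p_1 + p_0)/(k*q_1 + q_0) with the largest k >= 1 whose denominator stays <= 17; these approach x as k grows, and every other convergent or intermediate fraction in range is farther away.
Largest k: floor((17 - q_0)/q_1) = floor((17 - 1)/1) = 16.
That gives (16*1 + 0)/(16*1 + 1) = 16/17.
Compare the errors: |x - 1/1| = |36*1 - 1*37|/(37*1) = 1/37, and |x - 16/17| = |36*17 - 16*37|/(37*17) = 20/629.
Cross-multiplying, 1*629 = 629 < 740 = 20*37, so 1/37 is smaller: the convergent 1/1 is closer to x than 16/17.

1/1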